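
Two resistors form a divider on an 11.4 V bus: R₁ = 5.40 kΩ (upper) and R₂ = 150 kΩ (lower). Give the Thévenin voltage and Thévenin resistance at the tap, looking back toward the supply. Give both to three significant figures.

V_th is the open-circuit tap voltage: 11.4 × 150/(5.40 + 150) = 11.0 V.
With the supply zeroed, R₁ and R₂ appear in parallel from the tap: R_th = R₁‖R₂ = (5.40 × 150)/155.4 = 5.21 kΩ.

V_th = 11.0 V, R_th = 5.21 kΩ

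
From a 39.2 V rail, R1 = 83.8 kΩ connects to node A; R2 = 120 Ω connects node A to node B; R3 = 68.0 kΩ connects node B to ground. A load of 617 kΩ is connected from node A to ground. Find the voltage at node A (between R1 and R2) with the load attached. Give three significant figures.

Below node A the series string R2+R3 = 68120 Ω sits in parallel with the 617000 Ω load: 61350 Ω.
V_A = 39.2 × 61350/(83800 + 61350) = 16.6 V.

V ≈ 16.6 V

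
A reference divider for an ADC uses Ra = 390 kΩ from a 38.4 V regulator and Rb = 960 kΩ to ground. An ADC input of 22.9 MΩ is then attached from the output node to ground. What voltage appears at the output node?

V_out ≈ 27.0 V

The load sits in parallel with Rb: Rb‖R_L = (960 × 22900) / (960 + 22900) = 921.4 kΩ.
V_out = 38.4 × 921.4 / (390 + 921.4) = 38.4 × 921.4/1311 = 27.0 V.
(Unloaded it would have been 27.3 V.)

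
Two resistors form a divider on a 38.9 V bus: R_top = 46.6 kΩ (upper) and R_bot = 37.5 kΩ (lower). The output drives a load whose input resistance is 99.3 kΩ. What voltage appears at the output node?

The load sits in parallel with R_bot: R_bot‖R_L = (37.5 × 99.3) / (37.5 + 99.3) = 27.22 kΩ.
V_out = 38.9 × 27.22 / (46.6 + 27.22) = 38.9 × 27.22/73.82 = 14.3 V.

V_out ≈ 14.3 V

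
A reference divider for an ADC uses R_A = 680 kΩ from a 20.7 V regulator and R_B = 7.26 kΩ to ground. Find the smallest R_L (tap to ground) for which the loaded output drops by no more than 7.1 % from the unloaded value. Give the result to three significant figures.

R_L(min) ≈ 94.0 kΩ

Output resistance R_th = R_A‖R_B = (680 × 7.26)/687.3 = 7.183 kΩ.
The fractional drop is R_th/(R_th + R_L); requiring this ≤ 0.0710 gives R_L ≥ R_th(1/0.0710 − 1) = 7.183 × 13.08 = 94.0 kΩ.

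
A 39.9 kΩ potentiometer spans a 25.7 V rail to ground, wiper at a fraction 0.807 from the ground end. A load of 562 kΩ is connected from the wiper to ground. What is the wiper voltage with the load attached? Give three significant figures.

The wiper splits the pot into (1−α)R = 7.701 kΩ above and αR = 32.20 kΩ below.
Lower section ‖ load = 30.45 kΩ.
V_wiper = 25.7 × 30.45/(7.701 + 30.45) = 20.5 V.

V ≈ 20.5 V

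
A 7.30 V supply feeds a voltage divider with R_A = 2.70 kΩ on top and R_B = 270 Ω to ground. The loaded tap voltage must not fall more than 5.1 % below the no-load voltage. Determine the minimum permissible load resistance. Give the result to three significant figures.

Output resistance R_th = R_A‖R_B = (2700 × 270)/2970 = 245.5 Ω.
The fractional drop is R_th/(R_th + R_L); requiring this ≤ 0.0510 gives R_L ≥ R_th(1/0.0510 − 1) = 245.5 × 18.61 = 4.57 kΩ.

R_L(min) ≈ 4.57 kΩ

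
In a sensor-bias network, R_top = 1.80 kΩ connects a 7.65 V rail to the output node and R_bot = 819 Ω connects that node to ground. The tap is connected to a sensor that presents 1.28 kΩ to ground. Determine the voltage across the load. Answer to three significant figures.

V_out ≈ 1.66 V

The load sits in parallel with R_bot: R_bot‖R_L = (819 × 1280) / (819 + 1280) = 499.4 Ω.
V_out = 7.65 × 499.4 / (1800 + 499.4) = 7.65 × 499.4/2299 = 1.66 V.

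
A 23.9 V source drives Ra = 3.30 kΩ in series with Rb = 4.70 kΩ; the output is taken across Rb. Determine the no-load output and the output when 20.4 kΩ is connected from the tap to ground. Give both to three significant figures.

Unloaded: 14.0 V; loaded: 12.8 V

Open-circuit: V = 23.9 × 4.70/(3.30 + 4.70) = 14.0 V.
With the load, Rb becomes Rb‖R_L = 3.820 kΩ, so V = 23.9 × 3.820/7.120 = 12.8 V.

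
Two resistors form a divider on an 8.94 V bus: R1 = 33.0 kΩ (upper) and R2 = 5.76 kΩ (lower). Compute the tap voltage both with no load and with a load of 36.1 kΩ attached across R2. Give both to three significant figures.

Unloaded: 1.33 V; loaded: 1.17 V

Open-circuit: V = 8.94 × 5.76/(33.0 + 5.76) = 1.33 V.
With the load, R2 becomes R2‖R_L = 4.967 kΩ, so V = 8.94 × 4.967/37.97 = 1.17 V.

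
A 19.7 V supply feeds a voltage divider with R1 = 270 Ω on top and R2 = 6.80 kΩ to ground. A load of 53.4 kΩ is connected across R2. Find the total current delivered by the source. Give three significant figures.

R2‖R_L = 6032 Ω, so the source sees R1 + R2‖R_L = 6302 Ω.
I = 19.7 V / 6302 Ω = 3.13 mA.

I ≈ 3.13 mA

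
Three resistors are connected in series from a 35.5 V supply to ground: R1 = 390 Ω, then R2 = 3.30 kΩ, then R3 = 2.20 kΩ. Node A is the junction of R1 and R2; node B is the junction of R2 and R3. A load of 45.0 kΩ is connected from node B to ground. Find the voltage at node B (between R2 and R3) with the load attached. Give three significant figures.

V ≈ 12.9 V

At node B, R3 is in parallel with the load: R3‖R_L = 2097 Ω.
Below node A the resistance is R2 + (R3‖R_L) = 5397 Ω, so V_A = 35.5 × 5397/5787 = 33.11 V.
Then V_B = V_A × (R3‖R_L)/(R2 + R3‖R_L) = 33.11 × 2097/5397 = 12.9 V.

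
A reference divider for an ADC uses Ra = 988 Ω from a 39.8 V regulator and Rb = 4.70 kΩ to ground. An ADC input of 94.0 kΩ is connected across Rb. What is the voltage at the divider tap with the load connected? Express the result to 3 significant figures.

V_out ≈ 32.6 V

The load sits in parallel with Rb: Rb‖R_L = (4700 × 94000) / (4700 + 94000) = 4476 Ω.
V_out = 39.8 × 4476 / (988 + 4476) = 39.8 × 4476/5464 = 32.6 V.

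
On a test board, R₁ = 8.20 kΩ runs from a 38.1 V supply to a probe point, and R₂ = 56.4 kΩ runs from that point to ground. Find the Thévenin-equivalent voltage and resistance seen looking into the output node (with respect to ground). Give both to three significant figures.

V_th is the open-circuit tap voltage: 38.1 × 56.4/(8.20 + 56.4) = 33.3 V.
With the supply zeroed, R₁ and R₂ appear in parallel from the tap: R_th = R₁‖R₂ = (8.20 × 56.4)/64.60 = 7.16 kΩ.

V_th = 33.3 V, R_th = 7.16 kΩ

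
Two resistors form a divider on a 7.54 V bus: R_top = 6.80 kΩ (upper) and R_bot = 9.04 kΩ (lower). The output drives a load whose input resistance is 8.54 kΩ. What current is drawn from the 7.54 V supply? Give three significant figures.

I ≈ 0.674 mA

R_bot‖R_L = 4.391 kΩ, so the source sees R_top + R_bot‖R_L = 11.19 kΩ.
I = 7.54 V / 11.19 kΩ = 0.674 mA.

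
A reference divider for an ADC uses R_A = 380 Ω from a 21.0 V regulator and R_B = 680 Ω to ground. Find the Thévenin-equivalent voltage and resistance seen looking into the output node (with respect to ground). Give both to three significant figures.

V_th = 13.5 V, R_th = 244 Ω

V_th is the open-circuit tap voltage: 21.0 × 680/(380 + 680) = 13.5 V.
With the supply zeroed, R_A and R_B appear in parallel from the tap: R_th = R_A‖R_B = (380 × 680)/1060 = 244 Ω.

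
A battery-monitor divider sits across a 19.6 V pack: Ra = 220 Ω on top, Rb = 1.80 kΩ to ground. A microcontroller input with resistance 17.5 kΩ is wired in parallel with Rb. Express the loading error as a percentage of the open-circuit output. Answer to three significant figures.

The divider's output (Thévenin) resistance is Ra‖Rb = 196.0 Ω.
Fractional drop under load = R_th/(R_th + R_L) = 196.0 / (196.0 + 17500) = 0.01108.
So the output falls by 1.11 %.

1.11 %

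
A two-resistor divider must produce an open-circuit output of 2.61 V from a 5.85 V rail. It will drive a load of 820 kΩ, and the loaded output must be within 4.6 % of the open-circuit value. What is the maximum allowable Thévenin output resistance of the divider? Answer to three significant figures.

Loading drop = R_th/(R_th + R_L) ≤ 0.0460, so R_th ≤ R_L · ε/(1−ε) = 820 kΩ × 0.0460/0.9540 = 39.5 kΩ.

R_th ≤ 39.5 kΩ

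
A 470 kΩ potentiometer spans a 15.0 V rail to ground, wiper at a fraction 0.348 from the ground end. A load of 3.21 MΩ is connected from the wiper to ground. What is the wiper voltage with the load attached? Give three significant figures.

The wiper splits the pot into (1−α)R = 306.4 kΩ above and αR = 163.6 kΩ below.
Lower section ‖ load = 155.6 kΩ.
V_wiper = 15.0 × 155.6/(306.4 + 155.6) = 5.05 V.

V ≈ 5.05 V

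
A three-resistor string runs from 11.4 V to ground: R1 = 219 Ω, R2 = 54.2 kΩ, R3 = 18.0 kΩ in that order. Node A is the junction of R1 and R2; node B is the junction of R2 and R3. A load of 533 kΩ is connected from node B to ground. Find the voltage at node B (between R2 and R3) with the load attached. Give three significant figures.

V ≈ 2.76 V

At node B, R3 is in parallel with the load: R3‖R_L = 17410 Ω.
Below node A the resistance is R2 + (R3‖R_L) = 71610 Ω, so V_A = 11.4 × 71610/71830 = 11.37 V.
Then V_B = V_A × (R3‖R_L)/(R2 + R3‖R_L) = 11.37 × 17410/71610 = 2.76 V.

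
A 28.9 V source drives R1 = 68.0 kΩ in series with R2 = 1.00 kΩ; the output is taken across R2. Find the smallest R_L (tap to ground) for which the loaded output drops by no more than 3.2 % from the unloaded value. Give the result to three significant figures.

Output resistance R_th = R1‖R2 = (68000 × 1000)/69000 = 985.5 Ω.
The fractional drop is R_th/(R_th + R_L); requiring this ≤ 0.0320 gives R_L ≥ R_th(1/0.0320 − 1) = 985.5 × 30.25 = 29.8 kΩ.

R_L(min) ≈ 29.8 kΩ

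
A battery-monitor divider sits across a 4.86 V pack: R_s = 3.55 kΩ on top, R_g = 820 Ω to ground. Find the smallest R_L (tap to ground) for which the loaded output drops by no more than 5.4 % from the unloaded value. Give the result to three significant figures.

Output resistance R_th = R_s‖R_g = (3550 × 820)/4370 = 666.1 Ω.
The fractional drop is R_th/(R_th + R_L); requiring this ≤ 0.0540 gives R_L ≥ R_th(1/0.0540 − 1) = 666.1 × 17.52 = 11.7 kΩ.

R_L(min) ≈ 11.7 kΩ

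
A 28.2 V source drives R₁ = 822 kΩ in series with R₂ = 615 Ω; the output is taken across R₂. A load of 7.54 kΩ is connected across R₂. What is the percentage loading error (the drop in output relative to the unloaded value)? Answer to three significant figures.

The divider's output (Thévenin) resistance is R₁‖R₂ = 614.5 Ω.
Fractional drop under load = R_th/(R_th + R_L) = 614.5 / (614.5 + 7540) = 0.07536.
So the output falls by 7.54 %.

7.54 %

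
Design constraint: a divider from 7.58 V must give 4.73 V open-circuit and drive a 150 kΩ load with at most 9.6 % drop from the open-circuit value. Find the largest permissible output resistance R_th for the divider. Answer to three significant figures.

R_th ≤ 15.9 kΩ

Loading drop = R_th/(R_th + R_L) ≤ 0.0960, so R_th ≤ R_L · ε/(1−ε) = 150 kΩ × 0.0960/0.9040 = 15.9 kΩ.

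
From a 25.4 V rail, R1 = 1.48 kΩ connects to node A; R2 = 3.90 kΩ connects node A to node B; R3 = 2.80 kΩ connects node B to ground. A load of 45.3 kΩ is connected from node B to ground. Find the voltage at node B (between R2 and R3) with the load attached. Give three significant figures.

At node B, R3 is in parallel with the load: R3‖R_L = 2.637 kΩ.
Below node A the resistance is R2 + (R3‖R_L) = 6.537 kΩ, so V_A = 25.4 × 6.537/8.017 = 20.71 V.
Then V_B = V_A × (R3‖R_L)/(R2 + R3‖R_L) = 20.71 × 2.637/6.537 = 8.35 V.

V ≈ 8.35 V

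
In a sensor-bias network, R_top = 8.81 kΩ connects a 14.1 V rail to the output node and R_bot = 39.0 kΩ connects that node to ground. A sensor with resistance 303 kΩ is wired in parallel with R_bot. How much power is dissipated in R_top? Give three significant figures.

Total resistance from the source is R_top + (R_bot‖R_L) = 43.36 kΩ, so I = 14.1/43.36 kΩ = 0.3252 mA.
P = I²·R_top = (0.3252 mA)² × 8.81 kΩ = 0.932 mW.

P ≈ 0.932 mW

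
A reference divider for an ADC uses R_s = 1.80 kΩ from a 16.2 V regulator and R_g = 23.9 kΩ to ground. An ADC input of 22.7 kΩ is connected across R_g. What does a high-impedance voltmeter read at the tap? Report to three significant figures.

V_out ≈ 14.0 V

The load sits in parallel with R_g: R_g‖R_L = (23.9 × 22.7) / (23.9 + 22.7) = 11.64 kΩ.
V_out = 16.2 × 11.64 / (1.80 + 11.64) = 16.2 × 11.64/13.44 = 14.0 V.
(Unloaded it would have been 15.1 V.)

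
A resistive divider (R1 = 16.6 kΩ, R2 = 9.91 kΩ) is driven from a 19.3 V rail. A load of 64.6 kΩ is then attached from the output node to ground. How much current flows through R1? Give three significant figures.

I ≈ 0.766 mA

R2‖R_L = 8.592 kΩ, so the source sees R1 + R2‖R_L = 25.19 kΩ.
I = 19.3 V / 25.19 kΩ = 0.766 mA.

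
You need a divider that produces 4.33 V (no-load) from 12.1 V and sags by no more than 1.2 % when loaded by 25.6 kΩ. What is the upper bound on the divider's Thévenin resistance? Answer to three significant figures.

R_th ≤ 311 Ω

Loading drop = R_th/(R_th + R_L) ≤ 0.0120, so R_th ≤ R_L · ε/(1−ε) = 25.6 kΩ × 0.0120/0.9880 = 311 Ω.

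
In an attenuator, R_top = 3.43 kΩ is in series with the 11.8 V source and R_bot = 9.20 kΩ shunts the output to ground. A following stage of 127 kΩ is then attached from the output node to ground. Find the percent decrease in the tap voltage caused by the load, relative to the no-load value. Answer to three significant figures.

1.93 %

The divider's output (Thévenin) resistance is R_top‖R_bot = 2.498 kΩ.
Fractional drop under load = R_th/(R_th + R_L) = 2.498 / (2.498 + 127) = 0.01929.
So the output falls by 1.93 %.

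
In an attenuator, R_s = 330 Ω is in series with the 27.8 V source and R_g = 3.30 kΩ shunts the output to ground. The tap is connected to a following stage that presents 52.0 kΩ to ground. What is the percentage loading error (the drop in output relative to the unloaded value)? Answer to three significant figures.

The divider's output (Thévenin) resistance is R_s‖R_g = 300.0 Ω.
Fractional drop under load = R_th/(R_th + R_L) = 300.0 / (300.0 + 52000) = 0.005736.
So the output falls by 0.574 %.

0.574 %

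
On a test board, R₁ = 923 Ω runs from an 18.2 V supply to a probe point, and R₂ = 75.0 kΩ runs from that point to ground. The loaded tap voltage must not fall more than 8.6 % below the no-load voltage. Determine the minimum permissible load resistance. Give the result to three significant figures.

R_L(min) ≈ 9.69 kΩ

Output resistance R_th = R₁‖R₂ = (923 × 75000)/75920 = 911.8 Ω.
The fractional drop is R_th/(R_th + R_L); requiring this ≤ 0.0860 gives R_L ≥ R_th(1/0.0860 − 1) = 911.8 × 10.63 = 9.69 kΩ.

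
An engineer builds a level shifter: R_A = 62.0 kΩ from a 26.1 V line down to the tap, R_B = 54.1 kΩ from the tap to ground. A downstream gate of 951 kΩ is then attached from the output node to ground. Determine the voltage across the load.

V_out ≈ 11.8 V

The load sits in parallel with R_B: R_B‖R_L = (54.1 × 951) / (54.1 + 951) = 51.19 kΩ.
V_out = 26.1 × 51.19 / (62.0 + 51.19) = 26.1 × 51.19/113.2 = 11.8 V.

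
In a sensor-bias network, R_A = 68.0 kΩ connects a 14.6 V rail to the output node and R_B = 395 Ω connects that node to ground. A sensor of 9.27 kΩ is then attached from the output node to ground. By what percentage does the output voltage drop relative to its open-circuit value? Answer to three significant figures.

The divider's output (Thévenin) resistance is R_A‖R_B = 392.7 Ω.
Fractional drop under load = R_th/(R_th + R_L) = 392.7 / (392.7 + 9270) = 0.04064.
So the output falls by 4.06 %.

4.06 %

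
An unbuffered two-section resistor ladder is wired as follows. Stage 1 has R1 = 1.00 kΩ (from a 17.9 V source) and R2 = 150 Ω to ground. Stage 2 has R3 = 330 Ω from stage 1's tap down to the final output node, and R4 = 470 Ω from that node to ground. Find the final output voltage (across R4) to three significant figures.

Stage 2 presents R3+R4 = 800.0 Ω as a load on stage 1's tap.
Stage 1's lower leg becomes R2‖(R3+R4) = 126.3 Ω, so V_mid = 17.9 × 126.3/1126 = 2.007 V.
Stage 2 is itself unloaded: V_out = V_mid × R4/(R3+R4) = 2.007 × 470/800.0 = 1.18 V.

V_out ≈ 1.18 V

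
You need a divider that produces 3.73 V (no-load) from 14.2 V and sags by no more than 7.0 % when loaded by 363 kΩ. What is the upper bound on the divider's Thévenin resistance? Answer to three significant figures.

R_th ≤ 27.3 kΩ

Loading drop = R_th/(R_th + R_L) ≤ 0.0700, so R_th ≤ R_L · ε/(1−ε) = 363 kΩ × 0.0700/0.9300 = 27.3 kΩ.
(Any R1, R2 with R2/(R1+R2) = 0.263 and R1‖R2 ≤ 27.3 kΩ will meet the spec.)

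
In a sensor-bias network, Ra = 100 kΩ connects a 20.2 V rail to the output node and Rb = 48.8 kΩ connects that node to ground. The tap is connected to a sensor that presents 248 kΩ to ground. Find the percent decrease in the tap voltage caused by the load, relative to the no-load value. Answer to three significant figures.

11.7 %

The divider's output (Thévenin) resistance is Ra‖Rb = 32.80 kΩ.
Fractional drop under load = R_th/(R_th + R_L) = 32.80 / (32.80 + 248) = 0.1168.
So the output falls by 11.7 %.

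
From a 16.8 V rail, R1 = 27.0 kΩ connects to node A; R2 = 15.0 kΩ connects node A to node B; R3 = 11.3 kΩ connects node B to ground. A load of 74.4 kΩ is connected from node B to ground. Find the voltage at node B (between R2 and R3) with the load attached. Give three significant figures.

V ≈ 3.18 V

At node B, R3 is in parallel with the load: R3‖R_L = 9.810 kΩ.
Below node A the resistance is R2 + (R3‖R_L) = 24.81 kΩ, so V_A = 16.8 × 24.81/51.81 = 8.045 V.
Then V_B = V_A × (R3‖R_L)/(R2 + R3‖R_L) = 8.045 × 9.810/24.81 = 3.18 V.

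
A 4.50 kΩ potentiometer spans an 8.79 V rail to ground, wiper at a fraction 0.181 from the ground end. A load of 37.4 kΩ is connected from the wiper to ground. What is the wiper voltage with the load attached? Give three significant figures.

The wiper splits the pot into (1−α)R = 3686 Ω above and αR = 814.5 Ω below.
Lower section ‖ load = 797.1 Ω.
V_wiper = 8.79 × 797.1/(3686 + 797.1) = 1.56 V.

V ≈ 1.56 V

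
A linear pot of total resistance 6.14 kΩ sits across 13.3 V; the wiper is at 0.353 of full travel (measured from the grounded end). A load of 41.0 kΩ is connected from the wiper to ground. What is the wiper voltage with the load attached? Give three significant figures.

The wiper splits the pot into (1−α)R = 3.973 kΩ above and αR = 2.167 kΩ below.
Lower section ‖ load = 2.059 kΩ.
V_wiper = 13.3 × 2.059/(3.973 + 2.059) = 4.54 V.

V ≈ 4.54 V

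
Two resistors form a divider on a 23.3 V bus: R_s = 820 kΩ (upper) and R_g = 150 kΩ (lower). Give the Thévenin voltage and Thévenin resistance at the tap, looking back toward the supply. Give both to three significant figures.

V_th = 3.60 V, R_th = 127 kΩ

V_th is the open-circuit tap voltage: 23.3 × 150/(820 + 150) = 3.60 V.
With the supply zeroed, R_s and R_g appear in parallel from the tap: R_th = R_s‖R_g = (820 × 150)/970.0 = 127 kΩ.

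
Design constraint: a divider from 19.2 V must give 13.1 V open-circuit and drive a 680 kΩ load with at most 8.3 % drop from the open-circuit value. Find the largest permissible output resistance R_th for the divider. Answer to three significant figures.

R_th ≤ 61.5 kΩ

Loading drop = R_th/(R_th + R_L) ≤ 0.0830, so R_th ≤ R_L · ε/(1−ε) = 680 kΩ × 0.0830/0.9170 = 61.5 kΩ.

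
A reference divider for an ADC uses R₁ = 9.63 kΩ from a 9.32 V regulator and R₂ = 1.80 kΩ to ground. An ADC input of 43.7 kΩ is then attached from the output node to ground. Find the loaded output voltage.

The load sits in parallel with R₂: R₂‖R_L = (1.80 × 43.7) / (1.80 + 43.7) = 1.729 kΩ.
V_out = 9.32 × 1.729 / (9.63 + 1.729) = 9.32 × 1.729/11.36 = 1.42 V.

V_out ≈ 1.42 V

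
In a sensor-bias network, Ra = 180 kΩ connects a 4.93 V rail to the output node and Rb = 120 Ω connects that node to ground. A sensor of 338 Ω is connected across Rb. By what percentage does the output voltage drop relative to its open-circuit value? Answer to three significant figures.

26.2 %

The divider's output (Thévenin) resistance is Ra‖Rb = 119.9 Ω.
Fractional drop under load = R_th/(R_th + R_L) = 119.9 / (119.9 + 338) = 0.2619.
So the output falls by 26.2 %.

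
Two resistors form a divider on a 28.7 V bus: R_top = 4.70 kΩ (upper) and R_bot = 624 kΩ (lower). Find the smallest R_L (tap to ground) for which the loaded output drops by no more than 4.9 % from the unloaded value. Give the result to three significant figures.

Output resistance R_th = R_top‖R_bot = (4.70 × 624)/628.7 = 4.665 kΩ.
The fractional drop is R_th/(R_th + R_L); requiring this ≤ 0.0490 gives R_L ≥ R_th(1/0.0490 − 1) = 4.665 × 19.41 = 90.5 kΩ.

R_L(min) ≈ 90.5 kΩ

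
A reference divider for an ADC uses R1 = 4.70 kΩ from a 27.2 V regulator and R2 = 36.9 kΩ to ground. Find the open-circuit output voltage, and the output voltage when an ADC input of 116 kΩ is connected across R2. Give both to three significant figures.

Open-circuit: V = 27.2 × 36.9/(4.70 + 36.9) = 24.1 V.
With the load, R2 becomes R2‖R_L = 27.99 kΩ, so V = 27.2 × 27.99/32.69 = 23.3 V.

Unloaded: 24.1 V; loaded: 23.3 V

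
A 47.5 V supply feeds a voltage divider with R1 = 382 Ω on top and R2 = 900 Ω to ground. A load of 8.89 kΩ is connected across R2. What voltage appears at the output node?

The load sits in parallel with R2: R2‖R_L = (900 × 8890) / (900 + 8890) = 817.3 Ω.
V_out = 47.5 × 817.3 / (382 + 817.3) = 47.5 × 817.3/1199 = 32.4 V.

V_out ≈ 32.4 V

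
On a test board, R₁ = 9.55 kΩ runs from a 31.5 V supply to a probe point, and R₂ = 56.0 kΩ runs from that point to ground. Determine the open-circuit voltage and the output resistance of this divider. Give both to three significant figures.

V_th = 26.9 V, R_th = 8.16 kΩ

V_th is the open-circuit tap voltage: 31.5 × 56.0/(9.55 + 56.0) = 26.9 V.
With the supply zeroed, R₁ and R₂ appear in parallel from the tap: R_th = R₁‖R₂ = (9.55 × 56.0)/65.55 = 8.16 kΩ.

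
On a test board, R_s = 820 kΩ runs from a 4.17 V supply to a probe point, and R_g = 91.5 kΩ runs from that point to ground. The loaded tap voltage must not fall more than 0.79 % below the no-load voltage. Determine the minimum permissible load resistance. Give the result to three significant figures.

Output resistance R_th = R_s‖R_g = (820 × 91.5)/911.5 = 82.31 kΩ.
The fractional drop is R_th/(R_th + R_L); requiring this ≤ 0.00790 gives R_L ≥ R_th(1/0.00790 − 1) = 82.31 × 125.6 = 10.3 MΩ.

R_L(min) ≈ 10.3 MΩ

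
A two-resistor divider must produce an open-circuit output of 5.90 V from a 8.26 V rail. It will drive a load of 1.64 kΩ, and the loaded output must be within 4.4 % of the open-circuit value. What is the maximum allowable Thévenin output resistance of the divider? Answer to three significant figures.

Loading drop = R_th/(R_th + R_L) ≤ 0.0440, so R_th ≤ R_L · ε/(1−ε) = 1.64 kΩ × 0.0440/0.9560 = 75.5 Ω.

R_th ≤ 75.5 Ω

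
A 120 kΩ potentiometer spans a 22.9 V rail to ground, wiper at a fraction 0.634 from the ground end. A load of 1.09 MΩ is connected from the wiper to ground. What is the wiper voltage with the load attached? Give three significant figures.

V ≈ 14.2 V

The wiper splits the pot into (1−α)R = 43.92 kΩ above and αR = 76.08 kΩ below.
Lower section ‖ load = 71.12 kΩ.
V_wiper = 22.9 × 71.12/(43.92 + 71.12) = 14.2 V.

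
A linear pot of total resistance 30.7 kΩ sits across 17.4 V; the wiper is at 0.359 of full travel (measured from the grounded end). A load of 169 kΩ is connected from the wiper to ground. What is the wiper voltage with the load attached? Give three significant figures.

V ≈ 6.00 V

The wiper splits the pot into (1−α)R = 19.68 kΩ above and αR = 11.02 kΩ below.
Lower section ‖ load = 10.35 kΩ.
V_wiper = 17.4 × 10.35/(19.68 + 10.35) = 6.00 V.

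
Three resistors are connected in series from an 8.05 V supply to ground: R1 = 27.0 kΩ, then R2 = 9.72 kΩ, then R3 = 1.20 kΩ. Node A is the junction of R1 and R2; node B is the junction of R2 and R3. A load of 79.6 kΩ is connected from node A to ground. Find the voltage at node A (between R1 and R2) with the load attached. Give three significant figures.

V ≈ 2.11 V

Below node A the series string R2+R3 = 10.92 kΩ sits in parallel with the 79.6 kΩ load: 9.603 kΩ.
V_A = 8.05 × 9.603/(27.0 + 9.603) = 2.11 V.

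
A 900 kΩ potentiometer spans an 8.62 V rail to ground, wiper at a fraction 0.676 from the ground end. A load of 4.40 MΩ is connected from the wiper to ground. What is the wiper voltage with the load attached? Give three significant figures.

The wiper splits the pot into (1−α)R = 291.6 kΩ above and αR = 608.4 kΩ below.
Lower section ‖ load = 534.5 kΩ.
V_wiper = 8.62 × 534.5/(291.6 + 534.5) = 5.58 V.

V ≈ 5.58 V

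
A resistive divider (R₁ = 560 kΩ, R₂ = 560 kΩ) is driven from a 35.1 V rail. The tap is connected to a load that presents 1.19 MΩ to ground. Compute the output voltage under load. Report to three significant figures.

V_out ≈ 14.2 V

The load sits in parallel with R₂: R₂‖R_L = (560 × 1190) / (560 + 1190) = 380.8 kΩ.
V_out = 35.1 × 380.8 / (560 + 380.8) = 35.1 × 380.8/940.8 = 14.2 V.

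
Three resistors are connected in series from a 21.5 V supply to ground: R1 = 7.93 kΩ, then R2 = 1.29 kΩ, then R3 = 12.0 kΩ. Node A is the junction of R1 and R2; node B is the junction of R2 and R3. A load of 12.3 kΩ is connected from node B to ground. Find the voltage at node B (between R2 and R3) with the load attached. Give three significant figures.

At node B, R3 is in parallel with the load: R3‖R_L = 6.074 kΩ.
Below node A the resistance is R2 + (R3‖R_L) = 7.364 kΩ, so V_A = 21.5 × 7.364/15.29 = 10.35 V.
Then V_B = V_A × (R3‖R_L)/(R2 + R3‖R_L) = 10.35 × 6.074/7.364 = 8.54 V.

V ≈ 8.54 V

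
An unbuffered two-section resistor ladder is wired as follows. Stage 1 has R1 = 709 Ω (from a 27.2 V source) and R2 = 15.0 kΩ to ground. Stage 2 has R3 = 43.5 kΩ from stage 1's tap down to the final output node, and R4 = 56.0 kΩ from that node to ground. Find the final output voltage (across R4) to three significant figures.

Stage 2 presents R3+R4 = 99500 Ω as a load on stage 1's tap.
Stage 1's lower leg becomes R2‖(R3+R4) = 13030 Ω, so V_mid = 27.2 × 13030/13740 = 25.80 V.
Stage 2 is itself unloaded: V_out = V_mid × R4/(R3+R4) = 25.80 × 56000/99500 = 14.5 V.

V_out ≈ 14.5 V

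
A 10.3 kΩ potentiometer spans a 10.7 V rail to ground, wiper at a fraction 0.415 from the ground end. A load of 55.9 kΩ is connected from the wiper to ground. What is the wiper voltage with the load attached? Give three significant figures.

V ≈ 4.25 V

The wiper splits the pot into (1−α)R = 6.026 kΩ above and αR = 4.274 kΩ below.
Lower section ‖ load = 3.971 kΩ.
V_wiper = 10.7 × 3.971/(6.026 + 3.971) = 4.25 V.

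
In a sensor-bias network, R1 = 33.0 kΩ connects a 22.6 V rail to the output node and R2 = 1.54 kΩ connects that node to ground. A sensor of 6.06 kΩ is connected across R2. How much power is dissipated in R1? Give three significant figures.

P ≈ 14.4 mW

Total resistance from the source is R1 + (R2‖R_L) = 34.23 kΩ, so I = 22.6/34.23 kΩ = 0.6603 mA.
P = I²·R1 = (0.6603 mA)² × 33.0 kΩ = 14.4 mW.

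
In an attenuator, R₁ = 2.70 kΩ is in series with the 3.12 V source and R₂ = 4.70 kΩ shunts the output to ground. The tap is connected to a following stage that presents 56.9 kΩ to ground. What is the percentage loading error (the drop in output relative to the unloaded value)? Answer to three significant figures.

2.93 %

The divider's output (Thévenin) resistance is R₁‖R₂ = 1.715 kΩ.
Fractional drop under load = R_th/(R_th + R_L) = 1.715 / (1.715 + 56.9) = 0.02926.
So the output falls by 2.93 %.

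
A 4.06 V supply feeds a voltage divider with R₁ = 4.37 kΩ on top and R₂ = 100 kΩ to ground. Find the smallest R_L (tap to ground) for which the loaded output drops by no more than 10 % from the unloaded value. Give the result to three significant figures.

Output resistance R_th = R₁‖R₂ = (4.37 × 100)/104.4 = 4.187 kΩ.
The fractional drop is R_th/(R_th + R_L); requiring this ≤ 0.100 gives R_L ≥ R_th(1/0.100 − 1) = 4.187 × 9.000 = 37.7 kΩ.

R_L(min) ≈ 37.7 kΩ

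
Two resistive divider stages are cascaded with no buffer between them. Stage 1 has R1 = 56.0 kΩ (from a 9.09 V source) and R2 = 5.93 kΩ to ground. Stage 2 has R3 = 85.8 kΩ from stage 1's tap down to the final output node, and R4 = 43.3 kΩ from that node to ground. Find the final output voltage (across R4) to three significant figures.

V_out ≈ 0.280 V

Stage 2 presents R3+R4 = 129.1 kΩ as a load on stage 1's tap.
Stage 1's lower leg becomes R2‖(R3+R4) = 5.670 kΩ, so V_mid = 9.09 × 5.670/61.67 = 0.8357 V.
Stage 2 is itself unloaded: V_out = V_mid × R4/(R3+R4) = 0.8357 × 43.3/129.1 = 0.280 V.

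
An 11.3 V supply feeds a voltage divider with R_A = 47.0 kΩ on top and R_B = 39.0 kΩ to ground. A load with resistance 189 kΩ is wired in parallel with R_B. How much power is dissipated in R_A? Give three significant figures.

P ≈ 0.954 mW

Total resistance from the source is R_A + (R_B‖R_L) = 79.33 kΩ, so I = 11.3/79.33 kΩ = 0.1424 mA.
P = I²·R_A = (0.1424 mA)² × 47.0 kΩ = 0.954 mW.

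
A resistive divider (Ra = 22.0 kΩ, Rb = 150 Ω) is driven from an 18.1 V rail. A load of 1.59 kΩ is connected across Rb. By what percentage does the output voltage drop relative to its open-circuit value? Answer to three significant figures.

8.57 %

The divider's output (Thévenin) resistance is Ra‖Rb = 149.0 Ω.
Fractional drop under load = R_th/(R_th + R_L) = 149.0 / (149.0 + 1590) = 0.08567.
So the output falls by 8.57 %.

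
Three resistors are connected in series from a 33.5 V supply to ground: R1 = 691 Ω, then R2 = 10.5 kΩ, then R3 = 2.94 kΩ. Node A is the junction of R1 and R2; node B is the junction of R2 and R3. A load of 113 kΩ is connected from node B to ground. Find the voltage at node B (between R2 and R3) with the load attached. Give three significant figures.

V ≈ 6.83 V

At node B, R3 is in parallel with the load: R3‖R_L = 2865 Ω.
Below node A the resistance is R2 + (R3‖R_L) = 13370 Ω, so V_A = 33.5 × 13370/14060 = 31.85 V.
Then V_B = V_A × (R3‖R_L)/(R2 + R3‖R_L) = 31.85 × 2865/13370 = 6.83 V.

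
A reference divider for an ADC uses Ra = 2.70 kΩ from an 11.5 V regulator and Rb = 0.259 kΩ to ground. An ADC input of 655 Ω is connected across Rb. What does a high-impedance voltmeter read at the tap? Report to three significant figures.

The load sits in parallel with Rb: Rb‖R_L = (259 × 655) / (259 + 655) = 185.6 Ω.
V_out = 11.5 × 185.6 / (2700 + 185.6) = 11.5 × 185.6/2886 = 0.740 V.

V_out ≈ 0.740 V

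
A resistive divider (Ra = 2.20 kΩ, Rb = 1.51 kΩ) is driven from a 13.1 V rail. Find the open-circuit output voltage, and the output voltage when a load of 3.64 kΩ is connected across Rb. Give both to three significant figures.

Unloaded: 5.33 V; loaded: 4.28 V

Open-circuit: V = 13.1 × 1.51/(2.20 + 1.51) = 5.33 V.
With the load, Rb becomes Rb‖R_L = 1.067 kΩ, so V = 13.1 × 1.067/3.267 = 4.28 V.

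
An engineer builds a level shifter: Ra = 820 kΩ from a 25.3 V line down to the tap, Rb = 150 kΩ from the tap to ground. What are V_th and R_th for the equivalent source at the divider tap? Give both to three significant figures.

V_th = 3.91 V, R_th = 127 kΩ

V_th is the open-circuit tap voltage: 25.3 × 150/(820 + 150) = 3.91 V.
With the supply zeroed, Ra and Rb appear in parallel from the tap: R_th = Ra‖Rb = (820 × 150)/970.0 = 127 kΩ.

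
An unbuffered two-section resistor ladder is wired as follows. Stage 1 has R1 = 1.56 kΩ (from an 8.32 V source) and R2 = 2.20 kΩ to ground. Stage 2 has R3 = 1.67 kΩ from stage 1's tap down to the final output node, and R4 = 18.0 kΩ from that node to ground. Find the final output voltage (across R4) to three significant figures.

Stage 2 presents R3+R4 = 19.67 kΩ as a load on stage 1's tap.
Stage 1's lower leg becomes R2‖(R3+R4) = 1.979 kΩ, so V_mid = 8.32 × 1.979/3.539 = 4.652 V.
Stage 2 is itself unloaded: V_out = V_mid × R4/(R3+R4) = 4.652 × 18.0/19.67 = 4.26 V.

V_out ≈ 4.26 V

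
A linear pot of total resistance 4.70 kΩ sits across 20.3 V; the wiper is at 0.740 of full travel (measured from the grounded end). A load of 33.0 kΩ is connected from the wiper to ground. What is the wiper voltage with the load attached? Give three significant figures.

V ≈ 14.6 V

The wiper splits the pot into (1−α)R = 1.222 kΩ above and αR = 3.478 kΩ below.
Lower section ‖ load = 3.146 kΩ.
V_wiper = 20.3 × 3.146/(1.222 + 3.146) = 14.6 V.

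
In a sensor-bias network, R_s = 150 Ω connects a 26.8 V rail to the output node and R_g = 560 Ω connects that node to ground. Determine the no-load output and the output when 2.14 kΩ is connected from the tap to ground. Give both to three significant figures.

Open-circuit: V = 26.8 × 560/(150 + 560) = 21.1 V.
With the load, R_g becomes R_g‖R_L = 443.9 Ω, so V = 26.8 × 443.9/593.9 = 20.0 V.

Unloaded: 21.1 V; loaded: 20.0 V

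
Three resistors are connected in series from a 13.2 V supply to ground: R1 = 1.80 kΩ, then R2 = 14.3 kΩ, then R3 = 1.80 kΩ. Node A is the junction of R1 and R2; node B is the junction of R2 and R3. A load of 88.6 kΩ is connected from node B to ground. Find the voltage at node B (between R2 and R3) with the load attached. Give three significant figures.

At node B, R3 is in parallel with the load: R3‖R_L = 1.764 kΩ.
Below node A the resistance is R2 + (R3‖R_L) = 16.06 kΩ, so V_A = 13.2 × 16.06/17.86 = 11.87 V.
Then V_B = V_A × (R3‖R_L)/(R2 + R3‖R_L) = 11.87 × 1.764/16.06 = 1.30 V.

V ≈ 1.30 V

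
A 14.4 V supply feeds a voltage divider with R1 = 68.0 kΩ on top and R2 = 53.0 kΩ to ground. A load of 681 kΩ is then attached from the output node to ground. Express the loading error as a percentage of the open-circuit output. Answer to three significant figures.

The divider's output (Thévenin) resistance is R1‖R2 = 29.79 kΩ.
Fractional drop under load = R_th/(R_th + R_L) = 29.79 / (29.79 + 681) = 0.04190.
So the output falls by 4.19 %.

4.19 %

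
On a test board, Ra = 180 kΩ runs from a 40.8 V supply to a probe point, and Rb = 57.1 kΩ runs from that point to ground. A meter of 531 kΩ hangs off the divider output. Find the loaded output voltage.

The load sits in parallel with Rb: Rb‖R_L = (57.1 × 531) / (57.1 + 531) = 51.56 kΩ.
V_out = 40.8 × 51.56 / (180 + 51.56) = 40.8 × 51.56/231.6 = 9.08 V.

V_out ≈ 9.08 V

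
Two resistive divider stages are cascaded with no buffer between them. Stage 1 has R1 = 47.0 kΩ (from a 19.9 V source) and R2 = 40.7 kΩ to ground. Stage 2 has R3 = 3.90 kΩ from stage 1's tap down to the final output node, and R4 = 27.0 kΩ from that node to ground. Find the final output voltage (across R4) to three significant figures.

V_out ≈ 4.73 V

Stage 2 presents R3+R4 = 30.90 kΩ as a load on stage 1's tap.
Stage 1's lower leg becomes R2‖(R3+R4) = 17.56 kΩ, so V_mid = 19.9 × 17.56/64.56 = 5.414 V.
Stage 2 is itself unloaded: V_out = V_mid × R4/(R3+R4) = 5.414 × 27.0/30.90 = 4.73 V.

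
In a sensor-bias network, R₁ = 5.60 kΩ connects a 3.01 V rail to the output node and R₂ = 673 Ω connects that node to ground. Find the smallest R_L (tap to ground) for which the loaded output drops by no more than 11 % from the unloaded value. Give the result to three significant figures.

Output resistance R_th = R₁‖R₂ = (5600 × 673)/6273 = 600.8 Ω.
The fractional drop is R_th/(R_th + R_L); requiring this ≤ 0.110 gives R_L ≥ R_th(1/0.110 − 1) = 600.8 × 8.091 = 4.86 kΩ.

R_L(min) ≈ 4.86 kΩ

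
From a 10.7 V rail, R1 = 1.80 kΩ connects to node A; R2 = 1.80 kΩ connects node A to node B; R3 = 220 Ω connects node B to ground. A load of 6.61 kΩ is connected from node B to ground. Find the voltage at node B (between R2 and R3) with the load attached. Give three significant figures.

V ≈ 0.597 V

At node B, R3 is in parallel with the load: R3‖R_L = 212.9 Ω.
Below node A the resistance is R2 + (R3‖R_L) = 2013 Ω, so V_A = 10.7 × 2013/3813 = 5.649 V.
Then V_B = V_A × (R3‖R_L)/(R2 + R3‖R_L) = 5.649 × 212.9/2013 = 0.597 V.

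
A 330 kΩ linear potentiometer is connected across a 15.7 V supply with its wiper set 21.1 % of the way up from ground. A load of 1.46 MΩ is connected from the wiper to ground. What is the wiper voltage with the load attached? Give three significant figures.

The wiper splits the pot into (1−α)R = 260.4 kΩ above and αR = 69.63 kΩ below.
Lower section ‖ load = 66.46 kΩ.
V_wiper = 15.7 × 66.46/(260.4 + 66.46) = 3.19 V.

V ≈ 3.19 V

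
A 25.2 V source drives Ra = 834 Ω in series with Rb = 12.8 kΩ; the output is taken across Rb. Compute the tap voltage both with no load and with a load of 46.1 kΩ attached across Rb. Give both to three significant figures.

Unloaded: 23.7 V; loaded: 23.3 V

Open-circuit: V = 25.2 × 12800/(834 + 12800) = 23.7 V.
With the load, Rb becomes Rb‖R_L = 10020 Ω, so V = 25.2 × 10020/10850 = 23.3 V.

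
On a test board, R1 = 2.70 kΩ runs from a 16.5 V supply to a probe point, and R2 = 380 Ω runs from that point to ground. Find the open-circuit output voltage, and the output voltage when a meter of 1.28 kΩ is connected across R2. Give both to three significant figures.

Open-circuit: V = 16.5 × 380/(2700 + 380) = 2.04 V.
With the load, R2 becomes R2‖R_L = 293.0 Ω, so V = 16.5 × 293.0/2993 = 1.62 V.

Unloaded: 2.04 V; loaded: 1.62 V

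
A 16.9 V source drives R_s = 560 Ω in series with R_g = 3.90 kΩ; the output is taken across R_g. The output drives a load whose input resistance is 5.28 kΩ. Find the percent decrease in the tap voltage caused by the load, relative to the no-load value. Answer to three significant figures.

8.49 %

Unloaded V = 16.9 × 3900/4460 = 14.778 V.
Loaded: R_g‖R_L = 2243 Ω, giving V = 16.9 × 2243/2803 = 13.524 V.
Drop = (14.778 − 13.524) / 14.778 = 8.49 %.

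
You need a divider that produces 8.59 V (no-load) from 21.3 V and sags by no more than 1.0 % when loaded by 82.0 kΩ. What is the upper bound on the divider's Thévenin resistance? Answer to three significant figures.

R_th ≤ 828 Ω

Loading drop = R_th/(R_th + R_L) ≤ 0.0100, so R_th ≤ R_L · ε/(1−ε) = 82.0 kΩ × 0.0100/0.9900 = 828 Ω.
(Any R1, R2 with R2/(R1+R2) = 0.403 and R1‖R2 ≤ 828 Ω will meet the spec.)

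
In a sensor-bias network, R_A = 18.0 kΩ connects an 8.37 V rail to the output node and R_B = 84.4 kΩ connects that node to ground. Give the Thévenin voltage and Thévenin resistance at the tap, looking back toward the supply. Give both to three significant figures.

V_th is the open-circuit tap voltage: 8.37 × 84.4/(18.0 + 84.4) = 6.90 V.
With the supply zeroed, R_A and R_B appear in parallel from the tap: R_th = R_A‖R_B = (18.0 × 84.4)/102.4 = 14.8 kΩ.

V_th = 6.90 V, R_th = 14.8 kΩ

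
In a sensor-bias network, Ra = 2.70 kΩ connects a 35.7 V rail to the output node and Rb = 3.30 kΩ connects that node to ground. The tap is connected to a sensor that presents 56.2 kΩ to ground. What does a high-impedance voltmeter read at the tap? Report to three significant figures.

The load sits in parallel with Rb: Rb‖R_L = (3.30 × 56.2) / (3.30 + 56.2) = 3.117 kΩ.
V_out = 35.7 × 3.117 / (2.70 + 3.117) = 35.7 × 3.117/5.817 = 19.1 V.
(Unloaded it would have been 19.6 V.)

V_out ≈ 19.1 V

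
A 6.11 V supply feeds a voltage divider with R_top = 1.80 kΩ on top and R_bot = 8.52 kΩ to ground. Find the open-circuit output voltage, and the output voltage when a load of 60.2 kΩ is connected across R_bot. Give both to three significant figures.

Unloaded: 5.04 V; loaded: 4.92 V

Open-circuit: V = 6.11 × 8.52/(1.80 + 8.52) = 5.04 V.
With the load, R_bot becomes R_bot‖R_L = 7.464 kΩ, so V = 6.11 × 7.464/9.264 = 4.92 V.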